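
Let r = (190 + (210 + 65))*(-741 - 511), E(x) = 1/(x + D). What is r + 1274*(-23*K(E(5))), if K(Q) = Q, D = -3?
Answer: -596831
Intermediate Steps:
E(x) = 1/(-3 + x) (E(x) = 1/(x - 3) = 1/(-3 + x))
r = -582180 (r = (190 + 275)*(-1252) = 465*(-1252) = -582180)
r + 1274*(-23*K(E(5))) = -582180 + 1274*(-23/(-3 + 5)) = -582180 + 1274*(-23/2) = -582180 - 14651 = -596831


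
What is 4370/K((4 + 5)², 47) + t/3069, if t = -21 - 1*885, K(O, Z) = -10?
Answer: -447353/1023 ≈ -437.30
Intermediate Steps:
t = -906 (t = -21 - 885 = -906)
4370/K((4 + 5)², 47) + t/3069 = 4370/(-10) - 906/3069 = 4370*(-⅒) - 906*1/3069 = -437 - 302/1023 = -447353/1023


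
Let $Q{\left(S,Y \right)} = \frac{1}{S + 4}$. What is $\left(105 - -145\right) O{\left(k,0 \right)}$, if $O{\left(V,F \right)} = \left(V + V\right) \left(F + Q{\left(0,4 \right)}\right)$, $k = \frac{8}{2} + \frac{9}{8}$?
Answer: $\frac{5125}{8} \approx 640.63$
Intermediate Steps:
$Q{\left(S,Y \right)} = \frac{1}{4 + S}$
$k = \frac{41}{8}$ ($k = 8 \cdot \frac{1}{2} + 9 \cdot \frac{1}{8} = 4 + \frac{9}{8} = \frac{41}{8} \approx 5.125$)
$O{\left(V,F \right)} = 2 V \left(\frac{1}{4} + F\right)$ ($O{\left(V,F \right)} = \left(V + V\right) \left(F + \frac{1}{4 + 0}\right) = 2 V \left(F + \frac{1}{4}\right) = 2 V \left(\frac{1}{4} + F\right)$)
$\left(105 - -145\right) O{\left(k,0 \right)} = \left(105 - -145\right) \frac{1}{2} \cdot \frac{41}{8} \left(1 + 4 \cdot 0\right) = \left(105 + 145\right) \frac{1}{2} \cdot \frac{41}{8} \left(1 + 0\right) = 250 \cdot \frac{1}{2} \cdot \frac{41}{8} \cdot 1 = 250 \cdot \frac{41}{16} = \frac{5125}{8}$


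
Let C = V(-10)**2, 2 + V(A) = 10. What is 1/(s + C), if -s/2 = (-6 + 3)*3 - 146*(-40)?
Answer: -1/11598 ≈ -8.6222e-5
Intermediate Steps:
V(A) = 8 (V(A) = -2 + 10 = 8)
s = -11662 (s = -2*((-6 + 3)*3 - 146*(-40)) = -2*(-3*3 + 5840) = -2*(-9 + 5840) = -2*5831 = -11662)
C = 64 (C = 8**2 = 64)
1/(s + C) = 1/(-11662 + 64) = 1/(-11598) = -1/11598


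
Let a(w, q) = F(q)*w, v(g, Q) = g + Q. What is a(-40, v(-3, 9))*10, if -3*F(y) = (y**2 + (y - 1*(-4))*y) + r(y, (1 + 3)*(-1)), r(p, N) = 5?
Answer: 40400/3 ≈ 13467.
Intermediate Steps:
v(g, Q) = Q + g
F(y) = -5/3 - y**2/3 - y*(4 + y)/3 (F(y) = -((y**2 + (y - 1*(-4))*y) + 5)/3 = -((y**2 + (y + 4)*y) + 5)/3 = -((y**2 + (4 + y)*y) + 5)/3 = -((y**2 + y*(4 + y)) + 5)/3 = -(5 + y**2 + y*(4 + y))/3 = -5/3 - y**2/3 - y*(4 + y)/3)
a(w, q) = w*(-5/3 - 4*q/3 - 2*q**2/3) (a(w, q) = (-5/3 - 4*q/3 - 2*q**2/3)*w = w*(-5/3 - 4*q/3 - 2*q**2/3))
a(-40, v(-3, 9))*10 = -1/3*(-40)*(5 + 2*(9 - 3)**2 + 4*(9 - 3))*10 = -1/3*(-40)*(5 + 2*6**2 + 4*6)*10 = -1/3*(-40)*(5 + 2*36 + 24)*10 = -1/3*(-40)*(5 + 72 + 24)*10 = -1/3*(-40)*101*10 = (4040/3)*10 = 40400/3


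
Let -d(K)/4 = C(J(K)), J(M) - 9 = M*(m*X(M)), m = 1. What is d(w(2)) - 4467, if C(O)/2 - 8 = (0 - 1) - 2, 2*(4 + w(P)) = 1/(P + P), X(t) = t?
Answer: -4507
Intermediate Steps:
J(M) = 9 + M² (J(M) = 9 + M*(1*M) = 9 + M*M = 9 + M²)
w(P) = -4 + 1/(4*P) (w(P) = -4 + 1/(2*(P + P)) = -4 + 1/(2*((2*P))) = -4 + (1/(2*P))/2 = -4 + 1/(4*P))
C(O) = 10 (C(O) = 16 + 2*((0 - 1) - 2) = 16 + 2*(-1 - 2) = 16 + 2*(-3) = 16 - 6 = 10)
d(K) = -40 (d(K) = -4*10 = -40)
d(w(2)) - 4467 = -40 - 4467 = -4507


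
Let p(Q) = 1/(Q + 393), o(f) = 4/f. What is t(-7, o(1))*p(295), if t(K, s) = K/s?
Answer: -7/2752 ≈ -0.0025436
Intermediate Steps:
p(Q) = 1/(393 + Q)
t(-7, o(1))*p(295) = (-7/(4/1))/(393 + 295) = -7/(4*1)/688 = -7/4*(1/688) = -7*¼*(1/688) = -7/4*1/688 = -7/2752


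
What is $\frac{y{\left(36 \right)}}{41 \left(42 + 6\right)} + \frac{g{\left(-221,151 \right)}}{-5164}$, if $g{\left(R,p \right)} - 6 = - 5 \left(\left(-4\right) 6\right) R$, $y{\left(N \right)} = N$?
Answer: $\frac{1090947}{211724} \approx 5.1527$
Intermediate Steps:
$g{\left(R,p \right)} = 6 + 120 R$ ($g{\left(R,p \right)} = 6 + - 5 \left(\left(-4\right) 6\right) R = 6 + \left(-5\right) \left(-24\right) R = 6 + 120 R$)
$\frac{y{\left(36 \right)}}{41 \left(42 + 6\right)} + \frac{g{\left(-221,151 \right)}}{-5164} = \frac{36}{41 \left(42 + 6\right)} + \frac{6 + 120 \left(-221\right)}{-5164} = \frac{36}{41 \cdot 48} + \left(6 - 26520\right) \left(- \frac{1}{5164}\right) = \frac{36}{1968} - - \frac{13257}{2582} = 36 \cdot \frac{1}{1968} + \frac{13257}{2582} = \frac{3}{164} + \frac{13257}{2582} = \frac{1090947}{211724}$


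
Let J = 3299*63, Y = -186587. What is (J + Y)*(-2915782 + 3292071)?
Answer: 7996141250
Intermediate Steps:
J = 207837
(J + Y)*(-2915782 + 3292071) = (207837 - 186587)*(-2915782 + 3292071) = 21250*376289 = 7996141250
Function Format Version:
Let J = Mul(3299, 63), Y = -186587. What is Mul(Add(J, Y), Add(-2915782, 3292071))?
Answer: 7996141250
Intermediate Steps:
J = 207837
Mul(Add(J, Y), Add(-2915782, 3292071)) = Mul(Add(207837, -186587), Add(-2915782, 3292071)) = Mul(21250, 376289) = 7996141250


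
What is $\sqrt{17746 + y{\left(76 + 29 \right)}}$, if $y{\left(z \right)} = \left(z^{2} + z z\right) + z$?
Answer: $\sqrt{39901} \approx 199.75$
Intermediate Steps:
$y{\left(z \right)} = z + 2 z^{2}$ ($y{\left(z \right)} = \left(z^{2} + z^{2}\right) + z = 2 z^{2} + z = z + 2 z^{2}$)
$\sqrt{17746 + y{\left(76 + 29 \right)}} = \sqrt{17746 + \left(76 + 29\right) \left(1 + 2 \left(76 + 29\right)\right)} = \sqrt{17746 + 105 \left(1 + 2 \cdot 105\right)} = \sqrt{17746 + 105 \left(1 + 210\right)} = \sqrt{17746 + 105 \cdot 211} = \sqrt{17746 + 22155} = \sqrt{39901}$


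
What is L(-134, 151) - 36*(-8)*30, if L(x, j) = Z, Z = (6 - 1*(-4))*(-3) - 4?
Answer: 8606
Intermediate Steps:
Z = -34 (Z = (6 + 4)*(-3) - 4 = 10*(-3) - 4 = -30 - 4 = -34)
L(x, j) = -34
L(-134, 151) - 36*(-8)*30 = -34 - 36*(-8)*30 = -34 + 288*30 = -34 + 8640 = 8606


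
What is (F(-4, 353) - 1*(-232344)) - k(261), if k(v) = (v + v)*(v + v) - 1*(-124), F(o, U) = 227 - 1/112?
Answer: -4484145/112 ≈ -40037.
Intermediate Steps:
F(o, U) = 25423/112 (F(o, U) = 227 - 1*1/112 = 227 - 1/112 = 25423/112)
k(v) = 124 + 4*v**2 (k(v) = (2*v)*(2*v) + 124 = 4*v**2 + 124 = 124 + 4*v**2)
(F(-4, 353) - 1*(-232344)) - k(261) = (25423/112 - 1*(-232344)) - (124 + 4*261**2) = (25423/112 + 232344) - (124 + 4*68121) = 26047951/112 - (124 + 272484) = 26047951/112 - 1*272608 = 26047951/112 - 272608 = -4484145/112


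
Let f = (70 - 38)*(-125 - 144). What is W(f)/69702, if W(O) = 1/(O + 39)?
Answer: -1/597276438 ≈ -1.6743e-9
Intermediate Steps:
f = -8608 (f = 32*(-269) = -8608)
W(O) = 1/(39 + O)
W(f)/69702 = 1/((39 - 8608)*69702) = (1/69702)/(-8569) = -1/8569*1/69702 = -1/597276438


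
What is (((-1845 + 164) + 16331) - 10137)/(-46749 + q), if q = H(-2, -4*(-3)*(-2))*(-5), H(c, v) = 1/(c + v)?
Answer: -117338/1215469 ≈ -0.096537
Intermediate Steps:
q = 5/26 (q = -5/(-2 - 4*(-3)*(-2)) = -5/(-2 + 12*(-2)) = -5/(-2 - 24) = -5/(-26) = -1/26*(-5) = 5/26 ≈ 0.19231)
(((-1845 + 164) + 16331) - 10137)/(-46749 + q) = (((-1845 + 164) + 16331) - 10137)/(-46749 + 5/26) = ((-1681 + 16331) - 10137)/(-1215469/26) = (14650 - 10137)*(-26/1215469) = 4513*(-26/1215469) = -117338/1215469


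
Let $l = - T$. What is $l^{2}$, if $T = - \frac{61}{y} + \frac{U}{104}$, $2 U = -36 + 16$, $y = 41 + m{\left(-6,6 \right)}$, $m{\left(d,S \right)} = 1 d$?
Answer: $\frac{11202409}{3312400} \approx 3.382$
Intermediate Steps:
$m{\left(d,S \right)} = d$
$y = 35$ ($y = 41 - 6 = 35$)
$U = -10$ ($U = \frac{-36 + 16}{2} = \frac{1}{2} \left(-20\right) = -10$)
$T = - \frac{3347}{1820}$ ($T = - \frac{61}{35} - \frac{10}{104} = \left(-61\right) \frac{1}{35} - \frac{5}{52} = - \frac{61}{35} - \frac{5}{52} = - \frac{3347}{1820} \approx -1.839$)
$l = \frac{3347}{1820}$ ($l = \left(-1\right) \left(- \frac{3347}{1820}\right) = \frac{3347}{1820} \approx 1.839$)
$l^{2} = \left(\frac{3347}{1820}\right)^{2} = \frac{11202409}{3312400}$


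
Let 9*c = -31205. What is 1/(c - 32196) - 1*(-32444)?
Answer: 10413518227/320969 ≈ 32444.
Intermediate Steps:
c = -31205/9 (c = (⅑)*(-31205) = -31205/9 ≈ -3467.2)
1/(c - 32196) - 1*(-32444) = 1/(-31205/9 - 32196) - 1*(-32444) = 1/(-320969/9) + 32444 = -9/320969 + 32444 = 10413518227/320969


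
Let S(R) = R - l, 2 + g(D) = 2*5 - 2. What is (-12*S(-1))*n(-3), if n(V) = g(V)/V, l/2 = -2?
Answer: 72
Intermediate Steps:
l = -4 (l = 2*(-2) = -4)
g(D) = 6 (g(D) = -2 + (2*5 - 2) = -2 + (10 - 2) = -2 + 8 = 6)
n(V) = 6/V
S(R) = 4 + R (S(R) = R - 1*(-4) = R + 4 = 4 + R)
(-12*S(-1))*n(-3) = (-12*(4 - 1))*(6/(-3)) = (-12*3)*(6*(-1/3)) = -36*(-2) = 72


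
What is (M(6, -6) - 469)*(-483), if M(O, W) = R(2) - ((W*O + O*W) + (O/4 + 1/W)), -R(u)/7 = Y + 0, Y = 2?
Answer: 199157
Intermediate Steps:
R(u) = -14 (R(u) = -7*(2 + 0) = -7*2 = -14)
M(O, W) = -14 - 1/W - O/4 - 2*O*W (M(O, W) = -14 - ((W*O + O*W) + (O/4 + 1/W)) = -14 - ((O*W + O*W) + (O*(¼) + 1/W)) = -14 - (2*O*W + (O/4 + 1/W)) = -14 - (2*O*W + (1/W + O/4)) = -14 - (1/W + O/4 + 2*O*W) = -14 + (-1/W - O/4 - 2*O*W) = -14 - 1/W - O/4 - 2*O*W)
(M(6, -6) - 469)*(-483) = ((-14 - 1/(-6) - ¼*6 - 2*6*(-6)) - 469)*(-483) = ((-14 - 1*(-⅙) - 3/2 + 72) - 469)*(-483) = ((-14 + ⅙ - 3/2 + 72) - 469)*(-483) = (170/3 - 469)*(-483) = -1237/3*(-483) = 199157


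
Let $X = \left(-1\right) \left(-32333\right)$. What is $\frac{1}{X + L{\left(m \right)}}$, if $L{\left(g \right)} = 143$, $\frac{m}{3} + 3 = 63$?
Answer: $\frac{1}{32476} \approx 3.0792 \cdot 10^{-5}$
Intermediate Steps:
$m = 180$ ($m = -9 + 3 \cdot 63 = -9 + 189 = 180$)
$X = 32333$
$\frac{1}{X + L{\left(m \right)}} = \frac{1}{32333 + 143} = \frac{1}{32476}$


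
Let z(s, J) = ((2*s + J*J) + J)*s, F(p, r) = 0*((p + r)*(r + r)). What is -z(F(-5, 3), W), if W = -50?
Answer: 0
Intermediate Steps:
F(p, r) = 0 (F(p, r) = 0*((p + r)*(2*r)) = 0*(2*r*(p + r)) = 0)
z(s, J) = s*(J + J**2 + 2*s) (z(s, J) = ((2*s + J**2) + J)*s = ((J**2 + 2*s) + J)*s = (J + J**2 + 2*s)*s = s*(J + J**2 + 2*s))
-z(F(-5, 3), W) = -0*(-50 + (-50)**2 + 2*0) = -0*(-50 + 2500 + 0) = -0*2450 = -1*0 = 0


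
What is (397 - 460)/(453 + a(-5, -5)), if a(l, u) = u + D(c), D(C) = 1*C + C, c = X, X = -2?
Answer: -21/148 ≈ -0.14189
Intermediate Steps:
c = -2
D(C) = 2*C (D(C) = C + C = 2*C)
a(l, u) = -4 + u (a(l, u) = u + 2*(-2) = u - 4 = -4 + u)
(397 - 460)/(453 + a(-5, -5)) = (397 - 460)/(453 + (-4 - 5)) = -63/(453 - 9) = -63/444 = -63*1/444 = -21/148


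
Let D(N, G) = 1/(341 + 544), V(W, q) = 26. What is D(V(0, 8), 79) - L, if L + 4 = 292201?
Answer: -258594344/885 ≈ -2.9220e+5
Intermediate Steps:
L = 292197 (L = -4 + 292201 = 292197)
D(N, G) = 1/885
D(V(0, 8), 79) - L = 1/885 - 1*292197 = 1/885 - 292197 = -258594344/885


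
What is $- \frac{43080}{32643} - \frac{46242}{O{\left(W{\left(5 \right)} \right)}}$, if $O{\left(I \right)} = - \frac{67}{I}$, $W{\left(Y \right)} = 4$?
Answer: $\frac{2011674688}{729027} \approx 2759.4$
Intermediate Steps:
$- \frac{43080}{32643} - \frac{46242}{O{\left(W{\left(5 \right)} \right)}} = - \frac{43080}{32643} - \frac{46242}{\left(-67\right) \frac{1}{4}} = \left(-43080\right) \frac{1}{32643} - \frac{46242}{\left(-67\right) \frac{1}{4}} = - \frac{14360}{10881} - \frac{46242}{- \frac{67}{4}} = - \frac{14360}{10881} - - \frac{184968}{67} = - \frac{14360}{10881} + \frac{184968}{67} = \frac{2011674688}{729027}$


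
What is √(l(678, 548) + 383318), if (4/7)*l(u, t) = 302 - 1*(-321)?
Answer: √1537633/2 ≈ 620.01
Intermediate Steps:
l(u, t) = 4361/4 (l(u, t) = 7*(302 - 1*(-321))/4 = 7*(302 + 321)/4 = (7/4)*623 = 4361/4)
√(l(678, 548) + 383318) = √(4361/4 + 383318) = √(1537633/4) = √1537633/2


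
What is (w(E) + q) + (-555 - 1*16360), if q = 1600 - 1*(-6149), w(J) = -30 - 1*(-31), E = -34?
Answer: -9165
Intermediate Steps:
w(J) = 1 (w(J) = -30 + 31 = 1)
q = 7749 (q = 1600 + 6149 = 7749)
(w(E) + q) + (-555 - 1*16360) = (1 + 7749) + (-555 - 1*16360) = 7750 + (-555 - 16360) = 7750 - 16915 = -9165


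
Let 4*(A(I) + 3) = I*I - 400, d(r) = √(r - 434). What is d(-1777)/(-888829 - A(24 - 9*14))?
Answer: -I*√2211/891327 ≈ -5.2754e-5*I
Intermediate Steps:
d(r) = √(-434 + r)
A(I) = -103 + I²/4 (A(I) = -3 + (I*I - 400)/4 = -3 + (I² - 400)/4 = -3 + (-400 + I²)/4 = -3 + (-100 + I²/4) = -103 + I²/4)
d(-1777)/(-888829 - A(24 - 9*14)) = √(-434 - 1777)/(-888829 - (-103 + (24 - 9*14)²/4)) = √(-2211)/(-888829 - (-103 + (24 - 126)²/4)) = (I*√2211)/(-888829 - (-103 + (¼)*(-102)²)) = (I*√2211)/(-888829 - (-103 + (¼)*10404)) = (I*√2211)/(-888829 - (-103 + 2601)) = (I*√2211)/(-888829 - 1*2498) = (I*√2211)/(-888829 - 2498) = (I*√2211)/(-891327) = (I*√2211)*(-1/891327) = -I*√2211/891327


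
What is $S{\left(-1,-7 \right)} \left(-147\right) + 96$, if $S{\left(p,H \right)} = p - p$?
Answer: $96$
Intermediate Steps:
$S{\left(p,H \right)} = 0$
$S{\left(-1,-7 \right)} \left(-147\right) + 96 = 0 \left(-147\right) + 96 = 0 + 96 = 96$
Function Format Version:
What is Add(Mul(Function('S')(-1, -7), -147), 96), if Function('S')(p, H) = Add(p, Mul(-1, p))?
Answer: 96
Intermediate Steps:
Function('S')(p, H) = 0
Add(Mul(Function('S')(-1, -7), -147), 96) = Add(Mul(0, -147), 96) = Add(0, 96) = 96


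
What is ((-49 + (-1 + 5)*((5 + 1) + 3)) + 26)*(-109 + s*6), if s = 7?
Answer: -871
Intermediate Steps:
((-49 + (-1 + 5)*((5 + 1) + 3)) + 26)*(-109 + s*6) = ((-49 + (-1 + 5)*((5 + 1) + 3)) + 26)*(-109 + 7*6) = ((-49 + 4*(6 + 3)) + 26)*(-109 + 42) = ((-49 + 4*9) + 26)*(-67) = ((-49 + 36) + 26)*(-67) = (-13 + 26)*(-67) = 13*(-67) = -871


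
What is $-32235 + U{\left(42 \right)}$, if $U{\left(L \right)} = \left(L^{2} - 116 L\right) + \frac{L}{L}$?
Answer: $-35342$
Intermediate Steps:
$U{\left(L \right)} = 1 + L^{2} - 116 L$ ($U{\left(L \right)} = \left(L^{2} - 116 L\right) + 1 = 1 + L^{2} - 116 L$)
$-32235 + U{\left(42 \right)} = -32235 + \left(1 + 42^{2} - 4872\right) = -32235 + \left(1 + 1764 - 4872\right) = -32235 - 3107 = -35342$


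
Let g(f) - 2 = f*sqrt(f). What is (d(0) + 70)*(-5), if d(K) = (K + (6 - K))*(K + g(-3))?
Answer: -410 + 90*I*sqrt(3) ≈ -410.0 + 155.88*I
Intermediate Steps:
g(f) = 2 + f**(3/2) (g(f) = 2 + f*sqrt(f) = 2 + f**(3/2))
d(K) = 12 + 6*K - 18*I*sqrt(3) (d(K) = (K + (6 - K))*(K + (2 + (-3)**(3/2))) = 6*(K + (2 - 3*I*sqrt(3))) = 6*(2 + K - 3*I*sqrt(3)) = 12 + 6*K - 18*I*sqrt(3))
(d(0) + 70)*(-5) = ((12 + 6*0 - 18*I*sqrt(3)) + 70)*(-5) = ((12 + 0 - 18*I*sqrt(3)) + 70)*(-5) = ((12 - 18*I*sqrt(3)) + 70)*(-5) = (82 - 18*I*sqrt(3))*(-5) = -410 + 90*I*sqrt(3)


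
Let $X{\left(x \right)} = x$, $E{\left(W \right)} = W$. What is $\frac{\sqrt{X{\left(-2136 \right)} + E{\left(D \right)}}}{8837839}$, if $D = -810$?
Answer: $\frac{i \sqrt{2946}}{8837839} \approx 6.1414 \cdot 10^{-6} i$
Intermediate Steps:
$\frac{\sqrt{X{\left(-2136 \right)} + E{\left(D \right)}}}{8837839} = \frac{\sqrt{-2136 - 810}}{8837839} = \sqrt{-2946} \cdot \frac{1}{8837839} = i \sqrt{2946} \cdot \frac{1}{8837839} = \frac{i \sqrt{2946}}{8837839}$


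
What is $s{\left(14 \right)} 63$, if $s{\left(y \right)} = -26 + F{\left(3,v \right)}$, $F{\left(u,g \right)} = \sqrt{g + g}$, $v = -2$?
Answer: $-1638 + 126 i \approx -1638.0 + 126.0 i$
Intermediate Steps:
$F{\left(u,g \right)} = \sqrt{2} \sqrt{g}$ ($F{\left(u,g \right)} = \sqrt{2 g} = \sqrt{2} \sqrt{g}$)
$s{\left(y \right)} = -26 + 2 i$ ($s{\left(y \right)} = -26 + \sqrt{2} \sqrt{-2} = -26 + \sqrt{2} i \sqrt{2} = -26 + 2 i$)
$s{\left(14 \right)} 63 = \left(-26 + 2 i\right) 63 = -1638 + 126 i$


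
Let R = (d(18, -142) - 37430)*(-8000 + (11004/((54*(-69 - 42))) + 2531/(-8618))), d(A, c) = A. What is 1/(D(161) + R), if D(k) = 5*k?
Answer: 4304691/1288723216390241 ≈ 3.3403e-9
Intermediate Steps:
R = 1288719751113986/4304691 (R = (18 - 37430)*(-8000 + (11004/((54*(-69 - 42))) + 2531/(-8618))) = -37412*(-8000 + (11004/((54*(-111))) + 2531*(-1/8618))) = -37412*(-8000 + (11004/(-5994) - 2531/8618)) = -37412*(-8000 + (11004*(-1/5994) - 2531/8618)) = -37412*(-8000 + (-1834/999 - 2531/8618)) = -37412*(-8000 - 18333881/8609382) = -37412*(-68893389881/8609382) = 1288719751113986/4304691 ≈ 2.9938e+8)
1/(D(161) + R) = 1/(5*161 + 1288719751113986/4304691) = 1/(805 + 1288719751113986/4304691) = 1/(1288723216390241/4304691) = 4304691/1288723216390241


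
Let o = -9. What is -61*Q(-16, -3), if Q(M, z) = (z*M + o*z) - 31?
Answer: -2684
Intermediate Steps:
Q(M, z) = -31 - 9*z + M*z (Q(M, z) = (z*M - 9*z) - 31 = (M*z - 9*z) - 31 = (-9*z + M*z) - 31 = -31 - 9*z + M*z)
-61*Q(-16, -3) = -61*(-31 - 9*(-3) - 16*(-3)) = -61*(-31 + 27 + 48) = -61*44 = -2684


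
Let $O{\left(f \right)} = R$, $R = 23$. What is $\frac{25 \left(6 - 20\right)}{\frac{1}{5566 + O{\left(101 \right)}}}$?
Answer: $-1956150$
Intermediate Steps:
$O{\left(f \right)} = 23$
$\frac{25 \left(6 - 20\right)}{\frac{1}{5566 + O{\left(101 \right)}}} = \frac{25 \left(6 - 20\right)}{\frac{1}{5566 + 23}} = \frac{25 \left(-14\right)}{\frac{1}{5589}} = - 350 \frac{1}{\frac{1}{5589}} = \left(-350\right) 5589 = -1956150$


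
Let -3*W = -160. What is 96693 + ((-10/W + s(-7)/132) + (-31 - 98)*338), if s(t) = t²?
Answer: 28032145/528 ≈ 53091.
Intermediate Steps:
W = 160/3 (W = -⅓*(-160) = 160/3 ≈ 53.333)
96693 + ((-10/W + s(-7)/132) + (-31 - 98)*338) = 96693 + ((-10/160/3 + (-7)²/132) + (-31 - 98)*338) = 96693 + ((-10*3/160 + 49*(1/132)) - 129*338) = 96693 + ((-3/16 + 49/132) - 43602) = 96693 + (97/528 - 43602) = 96693 - 23021759/528 = 28032145/528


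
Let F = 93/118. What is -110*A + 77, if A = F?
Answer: -572/59 ≈ -9.6949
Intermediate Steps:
F = 93/118 (F = 93*(1/118) = 93/118 ≈ 0.78814)
A = 93/118 ≈ 0.78814
-110*A + 77 = -110*93/118 + 77 = -5115/59 + 77 = -572/59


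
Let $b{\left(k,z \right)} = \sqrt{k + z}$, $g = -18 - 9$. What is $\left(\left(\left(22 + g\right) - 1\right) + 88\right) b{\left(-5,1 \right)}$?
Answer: $164 i \approx 164.0 i$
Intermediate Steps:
$g = -27$
$\left(\left(\left(22 + g\right) - 1\right) + 88\right) b{\left(-5,1 \right)} = \left(\left(\left(22 - 27\right) - 1\right) + 88\right) \sqrt{-5 + 1} = \left(\left(-5 - 1\right) + 88\right) \sqrt{-4} = \left(-6 + 88\right) 2 i = 82 \cdot 2 i = 164 i$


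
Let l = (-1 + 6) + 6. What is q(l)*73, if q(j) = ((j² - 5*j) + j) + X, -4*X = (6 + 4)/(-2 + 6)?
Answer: 44603/8 ≈ 5575.4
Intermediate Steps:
l = 11 (l = 5 + 6 = 11)
X = -5/8 (X = -(6 + 4)/(4*(-2 + 6)) = -5/(2*4) = -¼*5/2 = -5/8 ≈ -0.62500)
q(j) = -5/8 + j² - 4*j (q(j) = ((j² - 5*j) + j) - 5/8 = (j² - 4*j) - 5/8 = -5/8 + j² - 4*j)
q(l)*73 = (-5/8 + 11² - 4*11)*73 = (-5/8 + 121 - 44)*73 = (611/8)*73 = 44603/8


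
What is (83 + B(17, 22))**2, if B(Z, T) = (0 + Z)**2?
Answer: 138384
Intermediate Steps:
B(Z, T) = Z**2
(83 + B(17, 22))**2 = (83 + 17**2)**2 = (83 + 289)**2 = 372**2 = 138384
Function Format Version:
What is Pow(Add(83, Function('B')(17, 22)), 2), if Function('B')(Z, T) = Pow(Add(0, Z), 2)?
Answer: 138384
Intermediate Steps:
Function('B')(Z, T) = Pow(Z, 2)
Pow(Add(83, Function('B')(17, 22)), 2) = Pow(Add(83, Pow(17, 2)), 2) = Pow(Add(83, 289), 2) = Pow(372, 2) = 138384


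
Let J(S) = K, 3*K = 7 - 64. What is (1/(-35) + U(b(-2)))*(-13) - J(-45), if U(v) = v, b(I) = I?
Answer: 1588/35 ≈ 45.371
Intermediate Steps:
K = -19 (K = (7 - 64)/3 = (⅓)*(-57) = -19)
J(S) = -19
(1/(-35) + U(b(-2)))*(-13) - J(-45) = (1/(-35) - 2)*(-13) - 1*(-19) = (-1/35 - 2)*(-13) + 19 = -71/35*(-13) + 19 = 923/35 + 19 = 1588/35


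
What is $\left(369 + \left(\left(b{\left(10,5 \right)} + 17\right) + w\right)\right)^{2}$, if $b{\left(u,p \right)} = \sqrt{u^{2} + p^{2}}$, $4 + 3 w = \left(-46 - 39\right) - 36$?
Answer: $\frac{1068214}{9} + \frac{10330 \sqrt{5}}{3} \approx 1.2639 \cdot 10^{5}$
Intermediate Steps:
$w = - \frac{125}{3}$ ($w = - \frac{4}{3} + \frac{\left(-46 - 39\right) - 36}{3} = - \frac{4}{3} + \frac{-85 - 36}{3} = - \frac{4}{3} + \frac{1}{3} \left(-121\right) = - \frac{4}{3} - \frac{121}{3} = - \frac{125}{3} \approx -41.667$)
$b{\left(u,p \right)} = \sqrt{p^{2} + u^{2}}$
$\left(369 + \left(\left(b{\left(10,5 \right)} + 17\right) + w\right)\right)^{2} = \left(369 - \left(\frac{74}{3} - \sqrt{5^{2} + 10^{2}}\right)\right)^{2} = \left(369 - \left(\frac{74}{3} - \sqrt{25 + 100}\right)\right)^{2} = \left(369 - \left(\frac{74}{3} - 5 \sqrt{5}\right)\right)^{2} = \left(\frac{1033}{3} + 5 \sqrt{5}\right)^{2}$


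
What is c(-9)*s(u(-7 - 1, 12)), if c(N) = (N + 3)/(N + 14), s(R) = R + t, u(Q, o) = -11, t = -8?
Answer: 114/5 ≈ 22.800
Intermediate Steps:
s(R) = -8 + R (s(R) = R - 8 = -8 + R)
c(N) = (3 + N)/(14 + N)
c(-9)*s(u(-7 - 1, 12)) = ((3 - 9)/(14 - 9))*(-8 - 11) = (-6/5)*(-19) = ((⅕)*(-6))*(-19) = -6/5*(-19) = 114/5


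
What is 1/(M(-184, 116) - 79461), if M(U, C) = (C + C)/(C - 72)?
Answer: -11/874013 ≈ -1.2586e-5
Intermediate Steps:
M(U, C) = 2*C/(-72 + C) (M(U, C) = (2*C)/(-72 + C) = 2*C/(-72 + C))
1/(M(-184, 116) - 79461) = 1/(2*116/(-72 + 116) - 79461) = 1/(2*116/44 - 79461) = 1/(2*116*(1/44) - 79461) = 1/(58/11 - 79461) = 1/(-874013/11) = -11/874013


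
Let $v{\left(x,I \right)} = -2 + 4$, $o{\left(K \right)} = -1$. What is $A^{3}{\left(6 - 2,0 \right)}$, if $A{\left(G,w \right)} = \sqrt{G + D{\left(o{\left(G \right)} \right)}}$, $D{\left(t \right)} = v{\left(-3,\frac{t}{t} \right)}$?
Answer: $6 \sqrt{6} \approx 14.697$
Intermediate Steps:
$v{\left(x,I \right)} = 2$
$D{\left(t \right)} = 2$
$A{\left(G,w \right)} = \sqrt{2 + G}$ ($A{\left(G,w \right)} = \sqrt{G + 2} = \sqrt{2 + G}$)
$A^{3}{\left(6 - 2,0 \right)} = \left(\sqrt{2 + \left(6 - 2\right)}\right)^{3} = \left(\sqrt{2 + 4}\right)^{3} = \left(\sqrt{6}\right)^{3} = 6 \sqrt{6}$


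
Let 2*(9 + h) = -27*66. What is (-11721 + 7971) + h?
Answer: -4650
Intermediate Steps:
h = -900 (h = -9 + (-27*66)/2 = -9 + (½)*(-1782) = -9 - 891 = -900)
(-11721 + 7971) + h = (-11721 + 7971) - 900 = -3750 - 900 = -4650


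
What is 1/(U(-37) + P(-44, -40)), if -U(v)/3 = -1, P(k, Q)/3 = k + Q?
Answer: -1/249 ≈ -0.0040161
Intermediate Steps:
P(k, Q) = 3*Q + 3*k (P(k, Q) = 3*(k + Q) = 3*(Q + k) = 3*Q + 3*k)
U(v) = 3 (U(v) = -3*(-1) = 3)
1/(U(-37) + P(-44, -40)) = 1/(3 + (3*(-40) + 3*(-44))) = 1/(3 + (-120 - 132)) = 1/(3 - 252) = 1/(-249) = -1/249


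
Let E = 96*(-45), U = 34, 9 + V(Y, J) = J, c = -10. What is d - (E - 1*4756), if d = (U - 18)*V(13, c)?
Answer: 8772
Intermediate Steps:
V(Y, J) = -9 + J
E = -4320
d = -304 (d = (34 - 18)*(-9 - 10) = 16*(-19) = -304)
d - (E - 1*4756) = -304 - (-4320 - 1*4756) = -304 - (-4320 - 4756) = -304 - 1*(-9076) = -304 + 9076 = 8772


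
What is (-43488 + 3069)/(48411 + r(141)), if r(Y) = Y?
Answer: -13473/16184 ≈ -0.83249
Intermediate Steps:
(-43488 + 3069)/(48411 + r(141)) = (-43488 + 3069)/(48411 + 141) = -40419/48552 = -40419*1/48552 = -13473/16184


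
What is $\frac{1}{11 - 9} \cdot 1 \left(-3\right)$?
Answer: $- \frac{3}{2} \approx -1.5$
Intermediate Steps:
$\frac{1}{11 - 9} \cdot 1 \left(-3\right) = \frac{1}{2} \cdot 1 \left(-3\right) = \frac{1}{2} \left(-3\right) = - \frac{3}{2}$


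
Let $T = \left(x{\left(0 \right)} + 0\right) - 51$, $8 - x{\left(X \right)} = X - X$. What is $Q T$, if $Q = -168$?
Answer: $7224$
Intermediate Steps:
$x{\left(X \right)} = 8$ ($x{\left(X \right)} = 8 - \left(X - X\right) = 8 - 0 = 8 + 0 = 8$)
$T = -43$ ($T = \left(8 + 0\right) - 51 = 8 - 51 = -43$)
$Q T = \left(-168\right) \left(-43\right) = 7224$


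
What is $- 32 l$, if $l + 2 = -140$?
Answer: $4544$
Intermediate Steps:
$l = -142$ ($l = -2 - 140 = -142$)
$- 32 l = \left(-32\right) \left(-142\right) = 4544$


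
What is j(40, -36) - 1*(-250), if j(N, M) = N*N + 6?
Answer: 1856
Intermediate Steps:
j(N, M) = 6 + N² (j(N, M) = N² + 6 = 6 + N²)
j(40, -36) - 1*(-250) = (6 + 40²) - 1*(-250) = (6 + 1600) + 250 = 1606 + 250 = 1856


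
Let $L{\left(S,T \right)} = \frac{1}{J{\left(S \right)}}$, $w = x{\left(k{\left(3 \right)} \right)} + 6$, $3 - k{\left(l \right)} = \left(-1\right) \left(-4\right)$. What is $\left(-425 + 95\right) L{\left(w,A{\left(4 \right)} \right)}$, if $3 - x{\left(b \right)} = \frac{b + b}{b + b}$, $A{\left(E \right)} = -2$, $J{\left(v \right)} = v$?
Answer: $- \frac{165}{4} \approx -41.25$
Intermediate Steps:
$k{\left(l \right)} = -1$ ($k{\left(l \right)} = 3 - \left(-1\right) \left(-4\right) = 3 - 4 = -1$)
$x{\left(b \right)} = 2$ ($x{\left(b \right)} = 3 - \frac{b + b}{b + b} = 3 - \frac{2 b}{2 b} = 3 - 2 b \frac{1}{2 b} = 3 - 1 = 2$)
$w = 8$ ($w = 2 + 6 = 8$)
$L{\left(S,T \right)} = \frac{1}{S}$
$\left(-425 + 95\right) L{\left(w,A{\left(4 \right)} \right)} = \frac{-425 + 95}{8} = \left(-330\right) \frac{1}{8} = - \frac{165}{4}$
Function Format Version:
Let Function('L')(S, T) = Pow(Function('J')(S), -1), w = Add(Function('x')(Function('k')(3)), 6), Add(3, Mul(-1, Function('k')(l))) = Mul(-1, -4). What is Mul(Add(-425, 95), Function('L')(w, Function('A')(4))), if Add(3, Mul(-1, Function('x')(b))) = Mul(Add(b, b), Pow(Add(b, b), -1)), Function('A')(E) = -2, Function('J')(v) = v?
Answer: Rational(-165, 4) ≈ -41.250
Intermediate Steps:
Function('k')(l) = -1 (Function('k')(l) = Add(3, Mul(-1, Mul(-1, -4))) = Add(3, Mul(-1, 4)) = Add(3, -4) = -1)
Function('x')(b) = 2 (Function('x')(b) = Add(3, Mul(-1, Mul(Add(b, b), Pow(Add(b, b), -1)))) = Add(3, Mul(-1, Mul(Mul(2, b), Pow(Mul(2, b), -1)))) = Add(3, Mul(-1, Mul(Mul(2, b), Mul(Rational(1, 2), Pow(b, -1))))) = Add(3, Mul(-1, 1)) = Add(3, -1) = 2)
w = 8 (w = Add(2, 6) = 8)
Function('L')(S, T) = Pow(S, -1)
Mul(Add(-425, 95), Function('L')(w, Function('A')(4))) = Mul(Add(-425, 95), Pow(8, -1)) = Mul(-330, Rational(1, 8)) = Rational(-165, 4)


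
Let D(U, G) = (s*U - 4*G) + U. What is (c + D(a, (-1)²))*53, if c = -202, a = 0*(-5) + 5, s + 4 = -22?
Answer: -17543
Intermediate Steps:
s = -26 (s = -4 - 22 = -26)
a = 5 (a = 0 + 5 = 5)
D(U, G) = -25*U - 4*G (D(U, G) = (-26*U - 4*G) + U = -25*U - 4*G)
(c + D(a, (-1)²))*53 = (-202 + (-25*5 - 4*(-1)²))*53 = (-202 + (-125 - 4*1))*53 = (-202 + (-125 - 4))*53 = (-202 - 129)*53 = -331*53 = -17543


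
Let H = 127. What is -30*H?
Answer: -3810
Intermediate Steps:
-30*H = -30*127 = -3810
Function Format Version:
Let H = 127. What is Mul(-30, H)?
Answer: -3810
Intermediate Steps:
Mul(-30, H) = Mul(-30, 127) = -3810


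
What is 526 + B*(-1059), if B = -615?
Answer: 651811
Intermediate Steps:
526 + B*(-1059) = 526 - 615*(-1059) = 526 + 651285 = 651811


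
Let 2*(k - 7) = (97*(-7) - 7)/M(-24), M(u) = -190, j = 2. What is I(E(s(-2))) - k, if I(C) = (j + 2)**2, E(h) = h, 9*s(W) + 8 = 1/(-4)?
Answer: 1367/190 ≈ 7.1947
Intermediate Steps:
s(W) = -11/12 (s(W) = -8/9 + (1/9)/(-4) = -8/9 + (1/9)*(-1/4) = -8/9 - 1/36 = -11/12)
I(C) = 16 (I(C) = (2 + 2)**2 = 4**2 = 16)
k = 1673/190 (k = 7 + ((97*(-7) - 7)/(-190))/2 = 7 + ((-679 - 7)*(-1/190))/2 = 7 + (-686*(-1/190))/2 = 7 + (1/2)*(343/95) = 7 + 343/190 = 1673/190 ≈ 8.8053)
I(E(s(-2))) - k = 16 - 1*1673/190 = 16 - 1673/190 = 1367/190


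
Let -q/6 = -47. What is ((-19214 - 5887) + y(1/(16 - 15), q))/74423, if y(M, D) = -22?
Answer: -25123/74423 ≈ -0.33757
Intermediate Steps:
q = 282 (q = -6*(-47) = 282)
((-19214 - 5887) + y(1/(16 - 15), q))/74423 = ((-19214 - 5887) - 22)/74423 = (-25101 - 22)*(1/74423) = -25123*1/74423 = -25123/74423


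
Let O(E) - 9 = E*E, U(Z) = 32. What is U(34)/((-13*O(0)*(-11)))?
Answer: 32/1287 ≈ 0.024864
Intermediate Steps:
O(E) = 9 + E**2 (O(E) = 9 + E*E = 9 + E**2)
U(34)/((-13*O(0)*(-11))) = 32/((-13*(9 + 0**2)*(-11))) = 32/((-13*(9 + 0)*(-11))) = 32/((-13*9*(-11))) = 32/((-117*(-11))) = 32/1287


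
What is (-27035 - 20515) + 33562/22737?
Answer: -1081110788/22737 ≈ -47549.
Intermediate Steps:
(-27035 - 20515) + 33562/22737 = -47550 + 33562*(1/22737) = -47550 + 33562/22737 = -1081110788/22737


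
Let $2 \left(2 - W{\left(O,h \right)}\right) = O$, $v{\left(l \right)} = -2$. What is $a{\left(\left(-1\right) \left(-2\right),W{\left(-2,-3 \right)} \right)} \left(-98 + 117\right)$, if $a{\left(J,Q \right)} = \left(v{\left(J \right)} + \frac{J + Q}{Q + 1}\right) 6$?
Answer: $- \frac{171}{2} \approx -85.5$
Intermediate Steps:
$W{\left(O,h \right)} = 2 - \frac{O}{2}$
$a{\left(J,Q \right)} = -12 + \frac{6 \left(J + Q\right)}{1 + Q}$ ($a{\left(J,Q \right)} = \left(-2 + \frac{J + Q}{Q + 1}\right) 6 = \left(-2 + \frac{J + Q}{1 + Q}\right) 6 = -12 + \frac{6 \left(J + Q\right)}{1 + Q}$)
$a{\left(\left(-1\right) \left(-2\right),W{\left(-2,-3 \right)} \right)} \left(-98 + 117\right) = \frac{6 \left(-2 - -2 - \left(2 - -1\right)\right)}{1 + \left(2 - -1\right)} \left(-98 + 117\right) = \frac{6 \left(-2 + 2 - \left(2 + 1\right)\right)}{1 + \left(2 + 1\right)} 19 = \frac{6 \left(-2 + 2 - 3\right)}{1 + 3} \cdot 19 = \frac{6 \left(-2 + 2 - 3\right)}{4} \cdot 19 = 6 \cdot \frac{1}{4} \left(-3\right) 19 = \left(- \frac{9}{2}\right) 19 = - \frac{171}{2}$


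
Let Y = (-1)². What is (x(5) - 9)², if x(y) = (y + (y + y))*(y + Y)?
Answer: 6561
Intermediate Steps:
Y = 1
x(y) = 3*y*(1 + y) (x(y) = (y + (y + y))*(y + 1) = (y + 2*y)*(1 + y) = (3*y)*(1 + y) = 3*y*(1 + y))
(x(5) - 9)² = (3*5*(1 + 5) - 9)² = (3*5*6 - 9)² = (90 - 9)² = 81² = 6561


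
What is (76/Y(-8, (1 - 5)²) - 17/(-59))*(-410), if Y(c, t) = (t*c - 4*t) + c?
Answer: 11111/295 ≈ 37.664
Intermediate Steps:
Y(c, t) = c - 4*t + c*t (Y(c, t) = (c*t - 4*t) + c = (-4*t + c*t) + c = c - 4*t + c*t)
(76/Y(-8, (1 - 5)²) - 17/(-59))*(-410) = (76/(-8 - 4*(1 - 5)² - 8*(1 - 5)²) - 17/(-59))*(-410) = (76/(-8 - 4*(-4)² - 8*(-4)²) - 17*(-1/59))*(-410) = (76/(-8 - 4*16 - 8*16) + 17/59)*(-410) = (76/(-8 - 64 - 128) + 17/59)*(-410) = (76/(-200) + 17/59)*(-410) = (76*(-1/200) + 17/59)*(-410) = (-19/50 + 17/59)*(-410) = -271/2950*(-410) = 11111/295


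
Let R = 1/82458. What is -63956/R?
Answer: -5273683848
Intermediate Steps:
R = 1/82458 ≈ 1.2127e-5
-63956/R = -63956/1/82458 = -63956*82458 = -5273683848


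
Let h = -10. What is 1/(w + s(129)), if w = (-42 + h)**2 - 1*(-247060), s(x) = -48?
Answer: 1/249716 ≈ 4.0045e-6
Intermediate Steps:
w = 249764 (w = (-42 - 10)**2 - 1*(-247060) = (-52)**2 + 247060 = 2704 + 247060 = 249764)
1/(w + s(129)) = 1/(249764 - 48) = 1/249716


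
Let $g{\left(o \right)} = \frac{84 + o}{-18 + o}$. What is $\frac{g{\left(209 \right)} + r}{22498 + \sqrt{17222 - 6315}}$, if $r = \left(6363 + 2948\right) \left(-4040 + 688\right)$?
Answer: $- \frac{134115074427782}{96674477527} + \frac{5961199859 \sqrt{10907}}{96674477527} \approx -1380.8$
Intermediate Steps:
$r = -31210472$ ($r = 9311 \left(-3352\right) = -31210472$)
$g{\left(o \right)} = \frac{84 + o}{-18 + o}$
$\frac{g{\left(209 \right)} + r}{22498 + \sqrt{17222 - 6315}} = \frac{\frac{84 + 209}{-18 + 209} - 31210472}{22498 + \sqrt{17222 - 6315}} = \frac{\frac{1}{191} \cdot 293 - 31210472}{22498 + \sqrt{10907}} = \frac{\frac{293}{191} - 31210472}{22498 + \sqrt{10907}} = - \frac{5961199859}{191 \left(22498 + \sqrt{10907}\right)}$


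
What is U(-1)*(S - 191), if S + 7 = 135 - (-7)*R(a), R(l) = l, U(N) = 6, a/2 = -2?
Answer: -546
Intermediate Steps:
a = -4 (a = 2*(-2) = -4)
S = 100 (S = -7 + (135 - (-7)*(-4)) = -7 + (135 - 1*28) = -7 + (135 - 28) = -7 + 107 = 100)
U(-1)*(S - 191) = 6*(100 - 191) = 6*(-91) = -546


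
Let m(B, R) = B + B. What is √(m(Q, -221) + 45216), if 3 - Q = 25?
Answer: 2*√11293 ≈ 212.54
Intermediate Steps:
Q = -22 (Q = 3 - 1*25 = 3 - 25 = -22)
m(B, R) = 2*B
√(m(Q, -221) + 45216) = √(2*(-22) + 45216) = √(-44 + 45216) = √45172 = 2*√11293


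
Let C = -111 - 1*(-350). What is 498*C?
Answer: 119022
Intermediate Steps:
C = 239 (C = -111 + 350 = 239)
498*C = 498*239 = 119022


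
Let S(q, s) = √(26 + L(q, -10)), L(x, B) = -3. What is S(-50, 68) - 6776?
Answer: -6776 + √23 ≈ -6771.2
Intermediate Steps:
S(q, s) = √23 (S(q, s) = √(26 - 3) = √23)
S(-50, 68) - 6776 = √23 - 6776 = -6776 + √23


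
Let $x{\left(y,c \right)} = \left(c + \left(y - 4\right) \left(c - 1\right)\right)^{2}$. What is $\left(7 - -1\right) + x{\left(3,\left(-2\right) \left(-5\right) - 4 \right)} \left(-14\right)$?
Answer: $-6$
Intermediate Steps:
$x{\left(y,c \right)} = \left(c + \left(-1 + c\right) \left(-4 + y\right)\right)^{2}$ ($x{\left(y,c \right)} = \left(c + \left(-4 + y\right) \left(-1 + c\right)\right)^{2} = \left(c + \left(-1 + c\right) \left(-4 + y\right)\right)^{2}$)
$\left(7 - -1\right) + x{\left(3,\left(-2\right) \left(-5\right) - 4 \right)} \left(-14\right) = \left(7 - -1\right) + \left(4 - 3 - 3 \left(\left(-2\right) \left(-5\right) - 4\right) + \left(\left(-2\right) \left(-5\right) - 4\right) 3\right)^{2} \left(-14\right) = \left(7 + 1\right) + \left(4 - 3 - 3 \left(10 - 4\right) + \left(10 - 4\right) 3\right)^{2} \left(-14\right) = 8 + \left(4 - 3 - 18 + 6 \cdot 3\right)^{2} \left(-14\right) = 8 + \left(4 - 3 - 18 + 18\right)^{2} \left(-14\right) = 8 + 1^{2} \left(-14\right) = 8 + 1 \left(-14\right) = 8 - 14 = -6$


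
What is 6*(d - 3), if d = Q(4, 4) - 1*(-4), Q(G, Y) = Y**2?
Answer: 102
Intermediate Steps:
d = 20 (d = 4**2 - 1*(-4) = 16 + 4 = 20)
6*(d - 3) = 6*(20 - 3) = 6*17 = 102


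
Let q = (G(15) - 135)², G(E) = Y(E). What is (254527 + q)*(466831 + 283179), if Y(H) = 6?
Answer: 203378711680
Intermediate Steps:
G(E) = 6
q = 16641 (q = (6 - 135)² = (-129)² = 16641)
(254527 + q)*(466831 + 283179) = (254527 + 16641)*(466831 + 283179) = 271168*750010 = 203378711680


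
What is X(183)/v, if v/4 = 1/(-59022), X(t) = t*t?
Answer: -988293879/2 ≈ -4.9415e+8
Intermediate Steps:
X(t) = t**2
v = -2/29511 (v = 4/(-59022) = 4*(-1/59022) = -2/29511 ≈ -6.7771e-5)
X(183)/v = 183**2/(-2/29511) = 33489*(-29511/2) = -988293879/2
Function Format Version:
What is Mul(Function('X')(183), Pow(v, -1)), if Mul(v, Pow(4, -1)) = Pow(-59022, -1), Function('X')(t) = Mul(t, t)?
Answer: Rational(-988293879, 2) ≈ -4.9415e+8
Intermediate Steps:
Function('X')(t) = Pow(t, 2)
v = Rational(-2, 29511) (v = Mul(4, Pow(-59022, -1)) = Mul(4, Rational(-1, 59022)) = Rational(-2, 29511) ≈ -6.7771e-5)
Mul(Function('X')(183), Pow(v, -1)) = Mul(Pow(183, 2), Pow(Rational(-2, 29511), -1)) = Mul(33489, Rational(-29511, 2)) = Rational(-988293879, 2)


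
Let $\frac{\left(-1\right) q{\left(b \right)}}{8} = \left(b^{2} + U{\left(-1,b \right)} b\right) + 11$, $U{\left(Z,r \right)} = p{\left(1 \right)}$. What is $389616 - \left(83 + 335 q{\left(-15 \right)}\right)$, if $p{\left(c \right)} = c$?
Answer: $981813$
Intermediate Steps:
$U{\left(Z,r \right)} = 1$
$q{\left(b \right)} = -88 - 8 b - 8 b^{2}$ ($q{\left(b \right)} = - 8 \left(\left(b^{2} + 1 b\right) + 11\right) = - 8 \left(\left(b^{2} + b\right) + 11\right) = - 8 \left(\left(b + b^{2}\right) + 11\right) = - 8 \left(11 + b + b^{2}\right) = -88 - 8 b - 8 b^{2}$)
$389616 - \left(83 + 335 q{\left(-15 \right)}\right) = 389616 - \left(83 + 335 \left(-88 - -120 - 8 \left(-15\right)^{2}\right)\right) = 389616 - \left(83 + 335 \left(-88 + 120 - 1800\right)\right) = 389616 - -592197 = 389616 + \left(-83 + 592280\right) = 389616 + 592197 = 981813$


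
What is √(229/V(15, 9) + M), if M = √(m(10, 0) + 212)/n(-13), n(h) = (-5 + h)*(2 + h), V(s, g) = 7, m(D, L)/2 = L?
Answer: √(1745667 + 539*√53)/231 ≈ 5.7261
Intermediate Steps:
m(D, L) = 2*L
M = √53/99 (M = √(2*0 + 212)/(-10 + (-13)² - 3*(-13)) = √(0 + 212)/(-10 + 169 + 39) = √212/198 = (2*√53)*(1/198) = √53/99 ≈ 0.073537)
√(229/V(15, 9) + M) = √(229/7 + √53/99)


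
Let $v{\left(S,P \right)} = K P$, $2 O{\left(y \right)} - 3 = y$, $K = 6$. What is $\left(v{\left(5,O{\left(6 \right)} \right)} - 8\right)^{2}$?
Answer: $361$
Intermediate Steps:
$O{\left(y \right)} = \frac{3}{2} + \frac{y}{2}$
$v{\left(S,P \right)} = 6 P$
$\left(v{\left(5,O{\left(6 \right)} \right)} - 8\right)^{2} = \left(6 \left(\frac{3}{2} + \frac{1}{2} \cdot 6\right) - 8\right)^{2} = \left(6 \left(\frac{3}{2} + 3\right) - 8\right)^{2} = \left(6 \cdot \frac{9}{2} - 8\right)^{2} = \left(27 - 8\right)^{2} = 19^{2} = 361$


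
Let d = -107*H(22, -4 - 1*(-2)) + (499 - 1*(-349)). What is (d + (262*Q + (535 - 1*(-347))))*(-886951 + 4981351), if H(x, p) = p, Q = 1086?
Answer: 1172947334400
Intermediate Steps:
d = 1062 (d = -107*(-4 - 1*(-2)) + (499 - 1*(-349)) = -107*(-4 + 2) + (499 + 349) = -107*(-2) + 848 = 214 + 848 = 1062)
(d + (262*Q + (535 - 1*(-347))))*(-886951 + 4981351) = (1062 + (262*1086 + (535 - 1*(-347))))*(-886951 + 4981351) = (1062 + (284532 + (535 + 347)))*4094400 = (1062 + (284532 + 882))*4094400 = (1062 + 285414)*4094400 = 286476*4094400 = 1172947334400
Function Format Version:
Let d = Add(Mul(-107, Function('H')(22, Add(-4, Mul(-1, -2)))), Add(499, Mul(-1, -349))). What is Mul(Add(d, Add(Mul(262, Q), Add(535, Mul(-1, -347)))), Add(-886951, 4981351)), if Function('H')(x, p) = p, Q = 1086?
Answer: 1172947334400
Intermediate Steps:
d = 1062 (d = Add(Mul(-107, Add(-4, Mul(-1, -2))), Add(499, Mul(-1, -349))) = Add(Mul(-107, Add(-4, 2)), Add(499, 349)) = Add(Mul(-107, -2), 848) = Add(214, 848) = 1062)
Mul(Add(d, Add(Mul(262, Q), Add(535, Mul(-1, -347)))), Add(-886951, 4981351)) = Mul(Add(1062, Add(Mul(262, 1086), Add(535, Mul(-1, -347)))), Add(-886951, 4981351)) = Mul(Add(1062, Add(284532, Add(535, 347))), 4094400) = Mul(Add(1062, Add(284532, 882)), 4094400) = Mul(Add(1062, 285414), 4094400) = Mul(286476, 4094400) = 1172947334400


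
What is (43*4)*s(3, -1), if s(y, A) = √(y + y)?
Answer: 172*√6 ≈ 421.31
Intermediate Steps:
s(y, A) = √2*√y (s(y, A) = √(2*y) = √2*√y)
(43*4)*s(3, -1) = (43*4)*(√2*√3) = 172*√6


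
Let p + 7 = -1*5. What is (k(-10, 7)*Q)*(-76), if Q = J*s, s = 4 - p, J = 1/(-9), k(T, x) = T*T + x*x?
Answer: 181184/9 ≈ 20132.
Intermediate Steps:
p = -12 (p = -7 - 1*5 = -7 - 5 = -12)
k(T, x) = T² + x²
J = -⅑ ≈ -0.11111
s = 16 (s = 4 - 1*(-12) = 4 + 12 = 16)
Q = -16/9 (Q = -⅑*16 = -16/9 ≈ -1.7778)
(k(-10, 7)*Q)*(-76) = (((-10)² + 7²)*(-16/9))*(-76) = ((100 + 49)*(-16/9))*(-76) = (149*(-16/9))*(-76) = -2384/9*(-76) = 181184/9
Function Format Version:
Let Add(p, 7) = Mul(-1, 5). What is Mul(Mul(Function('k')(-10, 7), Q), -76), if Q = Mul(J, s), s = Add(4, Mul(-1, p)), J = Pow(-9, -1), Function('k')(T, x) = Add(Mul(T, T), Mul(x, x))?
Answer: Rational(181184, 9) ≈ 20132.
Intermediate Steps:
p = -12 (p = Add(-7, Mul(-1, 5)) = Add(-7, -5) = -12)
Function('k')(T, x) = Add(Pow(T, 2), Pow(x, 2))
J = Rational(-1, 9) ≈ -0.11111
s = 16 (s = Add(4, Mul(-1, -12)) = Add(4, 12) = 16)
Q = Rational(-16, 9) (Q = Mul(Rational(-1, 9), 16) = Rational(-16, 9) ≈ -1.7778)
Mul(Mul(Function('k')(-10, 7), Q), -76) = Mul(Mul(Add(Pow(-10, 2), Pow(7, 2)), Rational(-16, 9)), -76) = Mul(Mul(Add(100, 49), Rational(-16, 9)), -76) = Mul(Mul(149, Rational(-16, 9)), -76) = Mul(Rational(-2384, 9), -76) = Rational(181184, 9)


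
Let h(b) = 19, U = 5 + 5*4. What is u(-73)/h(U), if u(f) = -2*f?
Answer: 146/19 ≈ 7.6842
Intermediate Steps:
U = 25 (U = 5 + 20 = 25)
u(-73)/h(U) = -2*(-73)/19 = 146*(1/19) = 146/19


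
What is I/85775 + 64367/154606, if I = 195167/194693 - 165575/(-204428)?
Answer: 109876990768991527503/263905105505299054300 ≈ 0.41635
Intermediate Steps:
I = 72133892951/39800700604 (I = 195167*(1/194693) - 165575*(-1/204428) = 195167/194693 + 165575/204428 = 72133892951/39800700604 ≈ 1.8124)
I/85775 + 64367/154606 = (72133892951/39800700604)/85775 + 64367/154606 = (72133892951/39800700604)*(1/85775) + 64367*(1/154606) = 72133892951/3413905094308100 + 64367/154606 = 109876990768991527503/263905105505299054300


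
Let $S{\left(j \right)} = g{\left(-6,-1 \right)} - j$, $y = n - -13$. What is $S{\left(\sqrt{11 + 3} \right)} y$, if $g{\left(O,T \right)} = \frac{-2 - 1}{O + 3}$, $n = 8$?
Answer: $21 - 21 \sqrt{14} \approx -57.575$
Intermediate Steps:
$y = 21$ ($y = 8 - -13 = 8 + 13 = 21$)
$g{\left(O,T \right)} = - \frac{3}{3 + O}$
$S{\left(j \right)} = 1 - j$ ($S{\left(j \right)} = - \frac{3}{3 - 6} - j = - \frac{3}{-3} - j = \left(-3\right) \left(- \frac{1}{3}\right) - j = 1 - j$)
$S{\left(\sqrt{11 + 3} \right)} y = \left(1 - \sqrt{11 + 3}\right) 21 = \left(1 - \sqrt{14}\right) 21 = 21 - 21 \sqrt{14}$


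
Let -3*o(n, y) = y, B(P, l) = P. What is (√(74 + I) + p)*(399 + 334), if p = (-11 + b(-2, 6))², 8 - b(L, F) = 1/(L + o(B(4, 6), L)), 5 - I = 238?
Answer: 59373/16 + 733*I*√159 ≈ 3710.8 + 9242.8*I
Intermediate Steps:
I = -233 (I = 5 - 1*238 = 5 - 238 = -233)
o(n, y) = -y/3
b(L, F) = 8 - 3/(2*L) (b(L, F) = 8 - 1/(L - L/3) = 8 - 1/(2*L/3) = 8 - 3/(2*L))
p = 81/16 (p = (-11 + (8 - 3/2/(-2)))² = (-11 + (8 - 3/2*(-½)))² = (-11 + (8 + ¾))² = (-11 + 35/4)² = (-9/4)² = 81/16 ≈ 5.0625)
(√(74 + I) + p)*(399 + 334) = (√(74 - 233) + 81/16)*(399 + 334) = (√(-159) + 81/16)*733 = (I*√159 + 81/16)*733 = (81/16 + I*√159)*733 = 59373/16 + 733*I*√159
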